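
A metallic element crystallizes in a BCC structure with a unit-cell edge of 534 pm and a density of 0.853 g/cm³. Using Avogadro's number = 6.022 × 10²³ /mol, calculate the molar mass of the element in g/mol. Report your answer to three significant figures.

39.1 g/mol

A BCC cell has Z = 2 atoms; a = 5.340 × 10^-8 cm.
M = ρ·N_A·a³/Z = 0.853 × 6.022 × 10²³ × 1.523 × 10^-22 / 2 = 39.1 g/mol.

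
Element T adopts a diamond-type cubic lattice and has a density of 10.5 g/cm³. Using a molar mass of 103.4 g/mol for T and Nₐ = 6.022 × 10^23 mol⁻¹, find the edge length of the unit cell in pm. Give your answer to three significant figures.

508 pm

With Z = 8 atoms per diamond cubic cell, a³ = Z·M/(N_A·ρ) = 8 × 103.4 / (6.022 × 10²³ × 10.50 g/cm³) = 1.308 × 10^-22 cm³.
a = (1.308 × 10^-22)^(1/3) = 5.076 × 10^-8 cm = 508 pm.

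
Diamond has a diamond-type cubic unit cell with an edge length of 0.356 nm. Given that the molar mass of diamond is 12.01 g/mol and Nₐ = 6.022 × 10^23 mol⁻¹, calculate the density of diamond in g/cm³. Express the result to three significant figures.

A diamond cubic unit cell contains Z = 8 atoms.
Cell volume: a³ = (0.356 nm)³ = (3.560 × 10^-8 cm)³ = 4.512 × 10^-23 cm³.
ρ = Z·M/(N_A·a³) = 8 × 12.01 / (6.022 × 10²³ × 4.512 × 10^-23) = 3.536 g/cm³.

3.54 g/cm³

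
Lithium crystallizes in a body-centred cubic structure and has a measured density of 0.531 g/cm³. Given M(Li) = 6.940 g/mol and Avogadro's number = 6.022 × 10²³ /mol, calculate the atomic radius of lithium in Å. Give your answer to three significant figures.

1.52 Å

For a BCC cell (Z = 2), a³ = Z·M/(N_A·ρ) = 2 × 6.940 / (6.022 × 10²³ × 0.5310) = 4.341 × 10^-23 cm³, so a = 3.514 × 10^-8 cm = 3.514 Å.
Atoms touch along the body diagonal, so √3·a = 4r, so r = 0.4330 × a = 1.52 Å.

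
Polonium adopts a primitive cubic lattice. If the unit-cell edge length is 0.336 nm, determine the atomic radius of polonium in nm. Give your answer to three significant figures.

0.168 nm

In a simple cubic lattice, atoms touch along the cell edge, so a = 2r.
r = a/2 = 0.336/2 = 0.168 nm.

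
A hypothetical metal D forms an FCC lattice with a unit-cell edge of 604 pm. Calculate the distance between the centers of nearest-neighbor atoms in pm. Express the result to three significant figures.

427 pm

In an FCC structure, atoms touch along the face diagonal, so √2·a = 4r; the nearest-neighbor distance equals 2r = 0.7071·a.
d = 0.7071 × 604 = 427 pm.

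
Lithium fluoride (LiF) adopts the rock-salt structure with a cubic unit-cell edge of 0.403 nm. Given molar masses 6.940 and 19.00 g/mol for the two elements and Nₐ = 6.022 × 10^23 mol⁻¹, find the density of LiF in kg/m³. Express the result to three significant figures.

2630 kg/m³

The rock-salt structure contains Z = 4 formula units per cell; M(LiF) = 6.940 + 19.00 = 25.94 g/mol.
a³ = (4.030 × 10^-8 cm)³ = 6.545 × 10^-23 cm³.
ρ = 4 × 25.94 / (6.022 × 10²³ × 6.545 × 10^-23) = 2.633 g/cm³ = 2630 kg/m³.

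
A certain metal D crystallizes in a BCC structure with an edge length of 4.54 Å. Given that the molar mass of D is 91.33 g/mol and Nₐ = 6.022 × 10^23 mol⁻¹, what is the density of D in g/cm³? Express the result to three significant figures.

3.24 g/cm³

A BCC unit cell contains Z = 2 atoms.
Cell volume: a³ = (4.54 Å)³ = (4.540 × 10^-8 cm)³ = 9.358 × 10^-23 cm³.
ρ = Z·M/(N_A·a³) = 2 × 91.33 / (6.022 × 10²³ × 9.358 × 10^-23) = 3.241 g/cm³.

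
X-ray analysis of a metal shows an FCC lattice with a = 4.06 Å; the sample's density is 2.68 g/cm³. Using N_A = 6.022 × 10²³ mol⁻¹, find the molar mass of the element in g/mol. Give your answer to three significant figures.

An FCC cell has Z = 4 atoms; a = 4.060 × 10^-8 cm.
M = ρ·N_A·a³/Z = 2.68 × 6.022 × 10²³ × 6.692 × 10^-23 / 4 = 27.0 g/mol.

27.0 g/mol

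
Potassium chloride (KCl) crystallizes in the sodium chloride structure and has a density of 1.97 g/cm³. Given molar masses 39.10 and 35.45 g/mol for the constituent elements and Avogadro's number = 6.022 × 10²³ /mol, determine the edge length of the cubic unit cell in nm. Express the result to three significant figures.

M(KCl) = 74.55 g/mol; Z = 4 formula units per cell.
a³ = Z·M/(N_A·ρ) = 4 × 74.55 / (6.022 × 10²³ × 1.97) = 2.514 × 10^-22 cm³, so a = 6.311 × 10^-8 cm = 0.631 nm.

0.631 nm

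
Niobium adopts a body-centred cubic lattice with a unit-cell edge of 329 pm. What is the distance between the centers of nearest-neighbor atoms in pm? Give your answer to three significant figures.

In a BCC structure, atoms touch along the body diagonal, so √3·a = 4r; the nearest-neighbor distance equals 2r = 0.8660·a.
d = 0.8660 × 329 = 285 pm.

285 pm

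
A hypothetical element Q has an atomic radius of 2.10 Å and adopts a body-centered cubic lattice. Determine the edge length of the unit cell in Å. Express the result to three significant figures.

4.85 Å

In a BCC lattice, atoms touch along the body diagonal, so √3·a = 4r.
a = 4r/√3 = 4 × 2.10 / 1.7321 = 4.85 Å.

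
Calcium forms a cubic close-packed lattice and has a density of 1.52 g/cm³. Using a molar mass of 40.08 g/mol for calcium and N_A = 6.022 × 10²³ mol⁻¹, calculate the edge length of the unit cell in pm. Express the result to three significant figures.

With Z = 4 atoms per FCC cell, a³ = Z·M/(N_A·ρ) = 4 × 40.08 / (6.022 × 10²³ × 1.520 g/cm³) = 1.751 × 10^-22 cm³.
a = (1.751 × 10^-22)^(1/3) = 5.595 × 10^-8 cm = 560 pm.

560 pm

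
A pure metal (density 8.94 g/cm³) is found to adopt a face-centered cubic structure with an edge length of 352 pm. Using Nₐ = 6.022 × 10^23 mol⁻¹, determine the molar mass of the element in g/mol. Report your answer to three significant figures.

58.7 g/mol

An FCC cell has Z = 4 atoms; a = 3.520 × 10^-8 cm.
M = ρ·N_A·a³/Z = 8.94 × 6.022 × 10²³ × 4.361 × 10^-23 / 4 = 58.7 g/mol.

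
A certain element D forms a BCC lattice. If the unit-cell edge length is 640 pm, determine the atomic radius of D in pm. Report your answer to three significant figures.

In a BCC lattice, atoms touch along the body diagonal, so √3·a = 4r.
r = √3·a/4 = 1.7321 × 640 / 4 = 277 pm.

277 pm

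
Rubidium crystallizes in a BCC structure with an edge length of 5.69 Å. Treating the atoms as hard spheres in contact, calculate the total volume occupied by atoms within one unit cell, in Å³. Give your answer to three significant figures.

125 Å³

In a BCC lattice atoms touch along the body diagonal, so √3·a = 4r, so r = 0.4330a = 2.464 Å.
V_atoms = Z × (4/3)πr³ = 2 × (4/3)π × (2.464)³ = 125 Å³.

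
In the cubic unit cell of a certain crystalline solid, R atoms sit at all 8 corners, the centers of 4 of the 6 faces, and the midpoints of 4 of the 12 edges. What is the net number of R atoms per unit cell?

Corner atoms are shared by 8 cells (1/8 each), face atoms by 2 (1/2 each), edge atoms by 4 (1/4 each).
Net atoms = 8 × 1/8 + 4 × 1/2 + 4 × 1/4 = 1 + 2 + 1 = 4.

4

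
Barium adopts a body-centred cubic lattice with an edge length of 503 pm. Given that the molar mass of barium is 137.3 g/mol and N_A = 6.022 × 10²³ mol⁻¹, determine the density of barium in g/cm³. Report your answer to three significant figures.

A BCC unit cell contains Z = 2 atoms.
Cell volume: a³ = (503 pm)³ = (5.030 × 10^-8 cm)³ = 1.273 × 10^-22 cm³.
ρ = Z·M/(N_A·a³) = 2 × 137.3 / (6.022 × 10²³ × 1.273 × 10^-22) = 3.583 g/cm³.

3.58 g/cm³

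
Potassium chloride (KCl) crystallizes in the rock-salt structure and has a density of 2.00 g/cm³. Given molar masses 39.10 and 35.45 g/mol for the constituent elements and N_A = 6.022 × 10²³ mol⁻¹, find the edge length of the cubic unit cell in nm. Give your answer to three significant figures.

0.628 nm

M(KCl) = 74.55 g/mol; Z = 4 formula units per cell.
a³ = Z·M/(N_A·ρ) = 4 × 74.55 / (6.022 × 10²³ × 2.00) = 2.476 × 10^-22 cm³, so a = 6.279 × 10^-8 cm = 0.628 nm.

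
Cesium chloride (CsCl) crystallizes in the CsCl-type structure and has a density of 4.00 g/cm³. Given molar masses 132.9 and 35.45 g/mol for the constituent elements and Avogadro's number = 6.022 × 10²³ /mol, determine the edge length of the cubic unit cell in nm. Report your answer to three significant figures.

0.412 nm

M(CsCl) = 168.35 g/mol; Z = 1 formula unit per cell.
a³ = Z·M/(N_A·ρ) = 1 × 168.35 / (6.022 × 10²³ × 4.00) = 6.989 × 10^-23 cm³, so a = 4.119 × 10^-8 cm = 0.412 nm.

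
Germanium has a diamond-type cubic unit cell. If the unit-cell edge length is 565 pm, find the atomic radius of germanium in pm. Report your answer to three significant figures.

In a diamond cubic lattice, nearest neighbors lie along the body diagonal with √3·a = 8r.
r = √3·a/8 = 1.7321 × 565 / 8 = 122 pm.

122 pm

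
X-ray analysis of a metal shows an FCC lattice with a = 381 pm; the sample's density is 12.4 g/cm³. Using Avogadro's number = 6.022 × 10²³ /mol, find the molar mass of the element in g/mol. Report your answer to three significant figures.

103 g/mol

An FCC cell has Z = 4 atoms; a = 3.810 × 10^-8 cm.
M = ρ·N_A·a³/Z = 12.4 × 6.022 × 10²³ × 5.531 × 10^-23 / 4 = 103 g/mol.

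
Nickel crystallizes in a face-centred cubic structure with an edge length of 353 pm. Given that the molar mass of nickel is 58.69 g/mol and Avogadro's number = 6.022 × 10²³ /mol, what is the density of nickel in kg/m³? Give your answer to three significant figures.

An FCC unit cell contains Z = 4 atoms.
Cell volume: a³ = (353 pm)³ = (3.530 × 10^-8 cm)³ = 4.399 × 10^-23 cm³.
ρ = Z·M/(N_A·a³) = 4 × 58.69 / (6.022 × 10²³ × 4.399 × 10^-23) = 8.863 g/cm³ = 8860 kg/m³.

8860 kg/m³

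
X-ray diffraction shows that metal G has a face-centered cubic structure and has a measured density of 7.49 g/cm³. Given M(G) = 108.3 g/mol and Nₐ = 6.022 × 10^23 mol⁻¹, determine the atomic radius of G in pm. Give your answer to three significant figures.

162 pm

For an FCC cell (Z = 4), a³ = Z·M/(N_A·ρ) = 4 × 108.3 / (6.022 × 10²³ × 7.490) = 9.604 × 10^-23 cm³, so a = 4.580 × 10^-8 cm = 458.0 pm.
Atoms touch along the face diagonal, so √2·a = 4r, so r = 0.3536 × a = 162 pm.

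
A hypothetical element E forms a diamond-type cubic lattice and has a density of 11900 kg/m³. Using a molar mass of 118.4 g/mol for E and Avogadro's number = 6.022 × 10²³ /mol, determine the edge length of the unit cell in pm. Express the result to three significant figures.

509 pm

With Z = 8 atoms per diamond cubic cell, a³ = Z·M/(N_A·ρ) = 8 × 118.4 / (6.022 × 10²³ × 11.90 g/cm³) = 1.322 × 10^-22 cm³.
a = (1.322 × 10^-22)^(1/3) = 5.094 × 10^-8 cm = 509 pm.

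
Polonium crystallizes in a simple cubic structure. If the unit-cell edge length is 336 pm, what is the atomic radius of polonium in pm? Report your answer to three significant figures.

In a simple cubic lattice, atoms touch along the cell edge, so a = 2r.
r = a/2 = 336/2 = 168 pm.

168 pm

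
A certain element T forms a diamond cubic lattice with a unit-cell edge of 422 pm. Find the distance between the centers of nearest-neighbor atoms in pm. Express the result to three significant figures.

In a diamond cubic structure, nearest neighbors lie along the body diagonal with √3·a = 8r; the nearest-neighbor distance equals 2r = 0.4330·a.
d = 0.4330 × 422 = 183 pm.

183 pm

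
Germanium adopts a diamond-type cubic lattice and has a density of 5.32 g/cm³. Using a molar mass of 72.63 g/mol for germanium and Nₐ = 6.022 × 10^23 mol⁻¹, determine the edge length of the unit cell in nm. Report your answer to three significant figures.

With Z = 8 atoms per diamond cubic cell, a³ = Z·M/(N_A·ρ) = 8 × 72.63 / (6.022 × 10²³ × 5.320 g/cm³) = 1.814 × 10^-22 cm³.
a = (1.814 × 10^-22)^(1/3) = 5.660 × 10^-8 cm = 0.566 nm.

0.566 nm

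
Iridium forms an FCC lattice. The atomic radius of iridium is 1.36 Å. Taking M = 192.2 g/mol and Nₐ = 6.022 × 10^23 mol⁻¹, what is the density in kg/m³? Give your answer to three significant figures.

In an FCC lattice, atoms touch along the face diagonal, so √2·a = 4r, giving a = 3.847 Å = 3.847 × 10^-8 cm.
With Z = 4, ρ = Z·M/(N_A·a³) = 4 × 192.2 / (6.022 × 10²³ × 5.692 × 10^-23) = 22.43 g/cm³ = 22400 kg/m³.

22400 kg/m³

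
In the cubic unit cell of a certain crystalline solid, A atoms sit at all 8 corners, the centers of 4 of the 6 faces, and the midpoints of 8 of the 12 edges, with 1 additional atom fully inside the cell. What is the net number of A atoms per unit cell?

Corner atoms are shared by 8 cells (1/8 each), face atoms by 2 (1/2 each), edge atoms by 4 (1/4 each), interior atoms are unshared.
Net atoms = 8 × 1/8 + 4 × 1/2 + 8 × 1/4 + 1 = 1 + 2 + 2 + 1 = 6.

6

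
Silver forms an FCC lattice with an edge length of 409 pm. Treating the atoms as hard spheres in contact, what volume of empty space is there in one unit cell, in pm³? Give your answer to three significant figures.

In an FCC lattice atoms touch along the face diagonal, so √2·a = 4r, so r = 0.3536a = 144.6 pm.
V_cell = a³ = 6.842 × 10^7 pm³; V_atoms = 4 × (4/3)πr³ = 5.066 × 10^7 pm³.
Empty space = 6.842 × 10^7 − 5.066 × 10^7 = 1.78 × 10^7 pm³.

1.78 × 10^7 pm³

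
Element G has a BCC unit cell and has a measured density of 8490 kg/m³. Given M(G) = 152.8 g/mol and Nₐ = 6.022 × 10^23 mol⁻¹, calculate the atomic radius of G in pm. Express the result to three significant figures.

169 pm

For a BCC cell (Z = 2), a³ = Z·M/(N_A·ρ) = 2 × 152.8 / (6.022 × 10²³ × 8.490) = 5.977 × 10^-23 cm³, so a = 3.910 × 10^-8 cm = 391.0 pm.
Atoms touch along the body diagonal, so √3·a = 4r, so r = 0.4330 × a = 169 pm.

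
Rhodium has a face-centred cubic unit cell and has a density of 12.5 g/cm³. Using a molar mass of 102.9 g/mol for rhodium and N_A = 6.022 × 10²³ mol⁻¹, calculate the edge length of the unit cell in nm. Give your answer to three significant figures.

With Z = 4 atoms per FCC cell, a³ = Z·M/(N_A·ρ) = 4 × 102.9 / (6.022 × 10²³ × 12.50 g/cm³) = 5.468 × 10^-23 cm³.
a = (5.468 × 10^-23)^(1/3) = 3.796 × 10^-8 cm = 0.380 nm.

0.380 nm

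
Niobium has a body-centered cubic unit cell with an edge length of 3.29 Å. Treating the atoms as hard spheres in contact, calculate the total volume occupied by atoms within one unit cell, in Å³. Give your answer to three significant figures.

24.2 Å³

In a BCC lattice atoms touch along the body diagonal, so √3·a = 4r, so r = 0.4330a = 1.425 Å.
V_atoms = Z × (4/3)πr³ = 2 × (4/3)π × (1.425)³ = 24.2 Å³.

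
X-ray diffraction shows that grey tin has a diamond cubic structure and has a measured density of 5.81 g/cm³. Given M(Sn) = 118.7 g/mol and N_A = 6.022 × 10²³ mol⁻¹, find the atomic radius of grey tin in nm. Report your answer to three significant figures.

0.140 nm

For a diamond cubic cell (Z = 8), a³ = Z·M/(N_A·ρ) = 8 × 118.7 / (6.022 × 10²³ × 5.810) = 2.714 × 10^-22 cm³, so a = 6.475 × 10^-8 cm = 0.6475 nm.
Nearest neighbors lie along the body diagonal with √3·a = 8r, so r = 0.2165 × a = 0.140 nm.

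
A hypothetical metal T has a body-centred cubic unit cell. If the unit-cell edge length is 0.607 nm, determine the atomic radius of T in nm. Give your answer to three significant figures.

0.263 nm

In a BCC lattice, atoms touch along the body diagonal, so √3·a = 4r.
r = √3·a/4 = 1.7321 × 0.607 / 4 = 0.263 nm.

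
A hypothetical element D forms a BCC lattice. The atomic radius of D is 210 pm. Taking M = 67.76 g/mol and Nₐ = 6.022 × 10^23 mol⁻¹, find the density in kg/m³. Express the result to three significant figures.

In a BCC lattice, atoms touch along the body diagonal, so √3·a = 4r, giving a = 485.0 pm = 4.850 × 10^-8 cm.
With Z = 2, ρ = Z·M/(N_A·a³) = 2 × 67.76 / (6.022 × 10²³ × 1.141 × 10^-22) = 1.973 g/cm³ = 1970 kg/m³.

1970 kg/m³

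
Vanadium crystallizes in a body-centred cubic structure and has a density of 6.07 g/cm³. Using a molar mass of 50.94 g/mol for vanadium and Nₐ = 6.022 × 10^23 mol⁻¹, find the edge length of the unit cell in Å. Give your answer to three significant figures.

With Z = 2 atoms per BCC cell, a³ = Z·M/(N_A·ρ) = 2 × 50.94 / (6.022 × 10²³ × 6.070 g/cm³) = 2.787 × 10^-23 cm³.
a = (2.787 × 10^-23)^(1/3) = 3.032 × 10^-8 cm = 3.03 Å.

3.03 Å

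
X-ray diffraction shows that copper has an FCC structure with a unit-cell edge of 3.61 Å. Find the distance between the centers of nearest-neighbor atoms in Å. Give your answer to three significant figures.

2.55 Å

In an FCC structure, atoms touch along the face diagonal, so √2·a = 4r; the nearest-neighbor distance equals 2r = 0.7071·a.
d = 0.7071 × 3.61 = 2.55 Å.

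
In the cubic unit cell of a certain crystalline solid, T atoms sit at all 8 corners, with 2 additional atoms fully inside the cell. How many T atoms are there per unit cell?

Corner atoms are shared by 8 cells (1/8 each), interior atoms are unshared.
Net atoms = 8 × 1/8 + 2 = 1 + 2 = 3.

3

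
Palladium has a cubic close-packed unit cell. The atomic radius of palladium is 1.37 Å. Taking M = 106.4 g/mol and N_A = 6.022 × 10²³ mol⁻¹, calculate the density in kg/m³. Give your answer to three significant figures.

In an FCC lattice, atoms touch along the face diagonal, so √2·a = 4r, giving a = 3.875 Å = 3.875 × 10^-8 cm.
With Z = 4, ρ = Z·M/(N_A·a³) = 4 × 106.4 / (6.022 × 10²³ × 5.818 × 10^-23) = 12.15 g/cm³ = 12100 kg/m³.

12100 kg/m³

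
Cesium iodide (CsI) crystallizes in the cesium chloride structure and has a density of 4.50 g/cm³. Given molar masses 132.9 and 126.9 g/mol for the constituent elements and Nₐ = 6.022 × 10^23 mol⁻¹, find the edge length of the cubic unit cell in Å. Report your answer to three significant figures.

4.58 Å

M(CsI) = 259.8 g/mol; Z = 1 formula unit per cell.
a³ = Z·M/(N_A·ρ) = 1 × 259.8 / (6.022 × 10²³ × 4.50) = 9.587 × 10^-23 cm³, so a = 4.577 × 10^-8 cm = 4.58 Å.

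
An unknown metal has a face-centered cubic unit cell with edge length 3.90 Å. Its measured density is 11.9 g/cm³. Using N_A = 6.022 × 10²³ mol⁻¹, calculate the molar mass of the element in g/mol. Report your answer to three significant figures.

An FCC cell has Z = 4 atoms; a = 3.900 × 10^-8 cm.
M = ρ·N_A·a³/Z = 11.9 × 6.022 × 10²³ × 5.932 × 10^-23 / 4 = 106 g/mol.

106 g/mol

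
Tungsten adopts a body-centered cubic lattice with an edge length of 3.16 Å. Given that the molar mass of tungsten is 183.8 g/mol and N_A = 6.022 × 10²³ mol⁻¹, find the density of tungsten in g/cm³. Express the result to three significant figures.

19.3 g/cm³

A BCC unit cell contains Z = 2 atoms.
Cell volume: a³ = (3.16 Å)³ = (3.160 × 10^-8 cm)³ = 3.155 × 10^-23 cm³.
ρ = Z·M/(N_A·a³) = 2 × 183.8 / (6.022 × 10²³ × 3.155 × 10^-23) = 19.35 g/cm³.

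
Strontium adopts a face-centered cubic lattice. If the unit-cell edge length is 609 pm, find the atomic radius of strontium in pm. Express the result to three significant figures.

215 pm

In an FCC lattice, atoms touch along the face diagonal, so √2·a = 4r.
r = √2·a/4 = 1.4142 × 609 / 4 = 215 pm.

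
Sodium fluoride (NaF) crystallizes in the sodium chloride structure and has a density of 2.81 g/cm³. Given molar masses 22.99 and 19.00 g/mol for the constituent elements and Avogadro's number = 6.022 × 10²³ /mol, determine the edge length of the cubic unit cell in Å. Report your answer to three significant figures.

M(NaF) = 41.99 g/mol; Z = 4 formula units per cell.
a³ = Z·M/(N_A·ρ) = 4 × 41.99 / (6.022 × 10²³ × 2.81) = 9.926 × 10^-23 cm³, so a = 4.630 × 10^-8 cm = 4.63 Å.

4.63 Å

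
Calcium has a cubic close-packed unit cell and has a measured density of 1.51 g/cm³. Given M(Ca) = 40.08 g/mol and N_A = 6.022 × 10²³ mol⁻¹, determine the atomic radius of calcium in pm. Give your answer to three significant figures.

For an FCC cell (Z = 4), a³ = Z·M/(N_A·ρ) = 4 × 40.08 / (6.022 × 10²³ × 1.510) = 1.763 × 10^-22 cm³, so a = 5.607 × 10^-8 cm = 560.7 pm.
Atoms touch along the face diagonal, so √2·a = 4r, so r = 0.3536 × a = 198 pm.

198 pm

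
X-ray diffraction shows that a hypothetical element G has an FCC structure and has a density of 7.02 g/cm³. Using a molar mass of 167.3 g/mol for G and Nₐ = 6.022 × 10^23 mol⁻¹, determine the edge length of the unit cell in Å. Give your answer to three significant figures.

5.41 Å

With Z = 4 atoms per FCC cell, a³ = Z·M/(N_A·ρ) = 4 × 167.3 / (6.022 × 10²³ × 7.020 g/cm³) = 1.583 × 10^-22 cm³.
a = (1.583 × 10^-22)^(1/3) = 5.410 × 10^-8 cm = 5.41 Å.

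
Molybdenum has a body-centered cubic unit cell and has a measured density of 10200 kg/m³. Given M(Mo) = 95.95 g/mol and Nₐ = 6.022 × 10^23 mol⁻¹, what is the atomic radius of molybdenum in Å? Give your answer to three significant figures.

For a BCC cell (Z = 2), a³ = Z·M/(N_A·ρ) = 2 × 95.95 / (6.022 × 10²³ × 10.20) = 3.124 × 10^-23 cm³, so a = 3.150 × 10^-8 cm = 3.150 Å.
Atoms touch along the body diagonal, so √3·a = 4r, so r = 0.4330 × a = 1.36 Å.

1.36 Å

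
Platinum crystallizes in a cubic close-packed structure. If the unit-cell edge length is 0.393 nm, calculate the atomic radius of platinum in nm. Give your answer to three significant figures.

In an FCC lattice, atoms touch along the face diagonal, so √2·a = 4r.
r = √2·a/4 = 1.4142 × 0.393 / 4 = 0.139 nm.

0.139 nm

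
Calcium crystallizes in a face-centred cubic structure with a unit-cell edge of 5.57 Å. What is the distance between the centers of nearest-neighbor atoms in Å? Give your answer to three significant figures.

In an FCC structure, atoms touch along the face diagonal, so √2·a = 4r; the nearest-neighbor distance equals 2r = 0.7071·a.
d = 0.7071 × 5.57 = 3.94 Å.

3.94 Å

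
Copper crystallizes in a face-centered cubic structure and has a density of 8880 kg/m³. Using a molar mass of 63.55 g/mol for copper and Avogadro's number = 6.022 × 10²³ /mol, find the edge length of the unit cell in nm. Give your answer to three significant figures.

0.362 nm

With Z = 4 atoms per FCC cell, a³ = Z·M/(N_A·ρ) = 4 × 63.55 / (6.022 × 10²³ × 8.880 g/cm³) = 4.754 × 10^-23 cm³.
a = (4.754 × 10^-23)^(1/3) = 3.622 × 10^-8 cm = 0.362 nm.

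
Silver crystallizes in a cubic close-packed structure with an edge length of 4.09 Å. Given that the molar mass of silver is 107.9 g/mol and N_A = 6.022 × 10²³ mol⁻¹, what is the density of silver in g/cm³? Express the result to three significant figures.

An FCC unit cell contains Z = 4 atoms.
Cell volume: a³ = (4.09 Å)³ = (4.090 × 10^-8 cm)³ = 6.842 × 10^-23 cm³.
ρ = Z·M/(N_A·a³) = 4 × 107.9 / (6.022 × 10²³ × 6.842 × 10^-23) = 10.48 g/cm³.

10.5 g/cm³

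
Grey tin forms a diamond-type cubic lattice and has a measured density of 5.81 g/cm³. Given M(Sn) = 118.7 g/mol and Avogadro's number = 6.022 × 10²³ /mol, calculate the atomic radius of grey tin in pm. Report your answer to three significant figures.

For a diamond cubic cell (Z = 8), a³ = Z·M/(N_A·ρ) = 8 × 118.7 / (6.022 × 10²³ × 5.810) = 2.714 × 10^-22 cm³, so a = 6.475 × 10^-8 cm = 647.5 pm.
Nearest neighbors lie along the body diagonal with √3·a = 8r, so r = 0.2165 × a = 140 pm.

140 pm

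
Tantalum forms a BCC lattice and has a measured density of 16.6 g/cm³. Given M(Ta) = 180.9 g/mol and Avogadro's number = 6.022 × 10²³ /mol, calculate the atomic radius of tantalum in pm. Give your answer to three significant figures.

143 pm

For a BCC cell (Z = 2), a³ = Z·M/(N_A·ρ) = 2 × 180.9 / (6.022 × 10²³ × 16.60) = 3.619 × 10^-23 cm³, so a = 3.308 × 10^-8 cm = 330.8 pm.
Atoms touch along the body diagonal, so √3·a = 4r, so r = 0.4330 × a = 143 pm.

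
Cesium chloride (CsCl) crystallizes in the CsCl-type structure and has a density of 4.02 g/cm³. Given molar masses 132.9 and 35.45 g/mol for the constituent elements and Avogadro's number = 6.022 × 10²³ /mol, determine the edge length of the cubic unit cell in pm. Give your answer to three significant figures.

M(CsCl) = 168.35 g/mol; Z = 1 formula unit per cell.
a³ = Z·M/(N_A·ρ) = 1 × 168.35 / (6.022 × 10²³ × 4.02) = 6.954 × 10^-23 cm³, so a = 4.112 × 10^-8 cm = 411 pm.

411 pm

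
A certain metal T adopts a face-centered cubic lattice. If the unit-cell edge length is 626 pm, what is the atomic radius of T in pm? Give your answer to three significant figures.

221 pm

In an FCC lattice, atoms touch along the face diagonal, so √2·a = 4r.
r = √2·a/4 = 1.4142 × 626 / 4 = 221 pm.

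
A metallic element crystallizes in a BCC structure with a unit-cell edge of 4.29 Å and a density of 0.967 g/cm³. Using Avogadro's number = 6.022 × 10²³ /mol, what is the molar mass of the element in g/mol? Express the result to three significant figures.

23.0 g/mol

A BCC cell has Z = 2 atoms; a = 4.290 × 10^-8 cm.
M = ρ·N_A·a³/Z = 0.967 × 6.022 × 10²³ × 7.895 × 10^-23 / 2 = 23.0 g/mol.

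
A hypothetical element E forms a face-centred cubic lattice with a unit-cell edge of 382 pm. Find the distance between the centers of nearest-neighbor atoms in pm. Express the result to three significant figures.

In an FCC structure, atoms touch along the face diagonal, so √2·a = 4r; the nearest-neighbor distance equals 2r = 0.7071·a.
d = 0.7071 × 382 = 270 pm.

270 pm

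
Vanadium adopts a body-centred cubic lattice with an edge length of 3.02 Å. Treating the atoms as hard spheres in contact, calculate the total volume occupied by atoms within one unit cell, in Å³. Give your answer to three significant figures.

18.7 Å³

In a BCC lattice atoms touch along the body diagonal, so √3·a = 4r, so r = 0.4330a = 1.308 Å.
V_atoms = Z × (4/3)πr³ = 2 × (4/3)π × (1.308)³ = 18.7 Å³.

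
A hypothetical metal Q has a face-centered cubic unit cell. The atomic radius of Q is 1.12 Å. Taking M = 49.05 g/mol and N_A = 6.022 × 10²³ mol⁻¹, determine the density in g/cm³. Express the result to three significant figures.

10.2 g/cm³

In an FCC lattice, atoms touch along the face diagonal, so √2·a = 4r, giving a = 3.168 Å = 3.168 × 10^-8 cm.
With Z = 4, ρ = Z·M/(N_A·a³) = 4 × 49.05 / (6.022 × 10²³ × 3.179 × 10^-23) = 10.25 g/cm³.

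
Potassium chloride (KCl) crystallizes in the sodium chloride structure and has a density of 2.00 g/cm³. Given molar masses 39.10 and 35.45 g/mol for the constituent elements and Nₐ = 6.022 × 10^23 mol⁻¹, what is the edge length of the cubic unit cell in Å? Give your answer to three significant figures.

6.28 Å

M(KCl) = 74.55 g/mol; Z = 4 formula units per cell.
a³ = Z·M/(N_A·ρ) = 4 × 74.55 / (6.022 × 10²³ × 2.00) = 2.476 × 10^-22 cm³, so a = 6.279 × 10^-8 cm = 6.28 Å.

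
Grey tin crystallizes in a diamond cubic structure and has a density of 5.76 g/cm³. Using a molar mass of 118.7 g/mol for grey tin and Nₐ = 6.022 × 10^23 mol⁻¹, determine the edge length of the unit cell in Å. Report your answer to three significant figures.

6.49 Å

With Z = 8 atoms per diamond cubic cell, a³ = Z·M/(N_A·ρ) = 8 × 118.7 / (6.022 × 10²³ × 5.760 g/cm³) = 2.738 × 10^-22 cm³.
a = (2.738 × 10^-22)^(1/3) = 6.493 × 10^-8 cm = 6.49 Å.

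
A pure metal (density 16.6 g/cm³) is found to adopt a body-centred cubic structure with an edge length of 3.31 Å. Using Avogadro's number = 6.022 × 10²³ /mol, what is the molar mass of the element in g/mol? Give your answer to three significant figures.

181 g/mol

A BCC cell has Z = 2 atoms; a = 3.310 × 10^-8 cm.
M = ρ·N_A·a³/Z = 16.6 × 6.022 × 10²³ × 3.626 × 10^-23 / 2 = 181 g/mol.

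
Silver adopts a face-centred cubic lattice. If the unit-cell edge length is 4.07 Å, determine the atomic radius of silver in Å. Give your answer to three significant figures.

In an FCC lattice, atoms touch along the face diagonal, so √2·a = 4r.
r = √2·a/4 = 1.4142 × 4.07 / 4 = 1.44 Å.

1.44 Å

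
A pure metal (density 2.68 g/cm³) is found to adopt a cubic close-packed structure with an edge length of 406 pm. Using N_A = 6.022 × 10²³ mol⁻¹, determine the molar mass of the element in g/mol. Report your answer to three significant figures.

An FCC cell has Z = 4 atoms; a = 4.060 × 10^-8 cm.
M = ρ·N_A·a³/Z = 2.68 × 6.022 × 10²³ × 6.692 × 10^-23 / 4 = 27.0 g/mol.

27.0 g/mol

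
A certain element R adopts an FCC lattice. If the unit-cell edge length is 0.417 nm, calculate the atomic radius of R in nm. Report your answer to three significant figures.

In an FCC lattice, atoms touch along the face diagonal, so √2·a = 4r.
r = √2·a/4 = 1.4142 × 0.417 / 4 = 0.147 nm.

0.147 nm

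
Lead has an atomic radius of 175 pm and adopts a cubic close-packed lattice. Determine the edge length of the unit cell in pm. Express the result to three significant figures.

495 pm

In an FCC lattice, atoms touch along the face diagonal, so √2·a = 4r.
a = 4r/√2 = 4 × 175 / 1.4142 = 495 pm.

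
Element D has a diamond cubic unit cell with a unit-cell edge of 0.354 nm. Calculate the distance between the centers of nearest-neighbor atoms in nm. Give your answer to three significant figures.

In a diamond cubic structure, nearest neighbors lie along the body diagonal with √3·a = 8r; the nearest-neighbor distance equals 2r = 0.4330·a.
d = 0.4330 × 0.354 = 0.153 nm.

0.153 nm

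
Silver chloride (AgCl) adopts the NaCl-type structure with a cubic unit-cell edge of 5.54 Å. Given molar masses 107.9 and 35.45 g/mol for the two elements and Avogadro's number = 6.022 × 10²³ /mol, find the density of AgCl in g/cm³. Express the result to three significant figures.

5.60 g/cm³

The NaCl-type structure contains Z = 4 formula units per cell; M(AgCl) = 107.9 + 35.45 = 143.35 g/mol.
a³ = (5.540 × 10^-8 cm)³ = 1.700 × 10^-22 cm³.
ρ = 4 × 143.35 / (6.022 × 10²³ × 1.700 × 10^-22) = 5.600 g/cm³.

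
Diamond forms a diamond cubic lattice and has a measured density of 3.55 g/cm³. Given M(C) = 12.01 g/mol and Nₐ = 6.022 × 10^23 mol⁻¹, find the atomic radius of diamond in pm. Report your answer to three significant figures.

77.0 pm

For a diamond cubic cell (Z = 8), a³ = Z·M/(N_A·ρ) = 8 × 12.01 / (6.022 × 10²³ × 3.550) = 4.494 × 10^-23 cm³, so a = 3.555 × 10^-8 cm = 355.5 pm.
Nearest neighbors lie along the body diagonal with √3·a = 8r, so r = 0.2165 × a = 77.0 pm.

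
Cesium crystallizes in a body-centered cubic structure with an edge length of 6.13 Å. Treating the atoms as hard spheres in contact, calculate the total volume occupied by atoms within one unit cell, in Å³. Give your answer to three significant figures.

In a BCC lattice atoms touch along the body diagonal, so √3·a = 4r, so r = 0.4330a = 2.654 Å.
V_atoms = Z × (4/3)πr³ = 2 × (4/3)π × (2.654)³ = 157 Å³.

157 Å³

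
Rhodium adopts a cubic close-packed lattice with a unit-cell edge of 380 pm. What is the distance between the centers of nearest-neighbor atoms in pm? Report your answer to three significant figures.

269 pm

In an FCC structure, atoms touch along the face diagonal, so √2·a = 4r; the nearest-neighbor distance equals 2r = 0.7071·a.
d = 0.7071 × 380 = 269 pm.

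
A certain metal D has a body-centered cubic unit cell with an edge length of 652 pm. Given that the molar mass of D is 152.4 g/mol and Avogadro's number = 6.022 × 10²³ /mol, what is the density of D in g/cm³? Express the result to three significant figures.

1.83 g/cm³

A BCC unit cell contains Z = 2 atoms.
Cell volume: a³ = (652 pm)³ = (6.520 × 10^-8 cm)³ = 2.772 × 10^-22 cm³.
ρ = Z·M/(N_A·a³) = 2 × 152.4 / (6.022 × 10²³ × 2.772 × 10^-22) = 1.826 g/cm³.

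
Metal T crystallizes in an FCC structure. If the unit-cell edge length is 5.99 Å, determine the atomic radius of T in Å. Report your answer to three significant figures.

2.12 Å

In an FCC lattice, atoms touch along the face diagonal, so √2·a = 4r.
r = √2·a/4 = 1.4142 × 5.99 / 4 = 2.12 Å.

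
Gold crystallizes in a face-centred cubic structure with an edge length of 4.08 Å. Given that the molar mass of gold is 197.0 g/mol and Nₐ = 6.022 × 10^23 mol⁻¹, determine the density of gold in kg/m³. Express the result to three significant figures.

An FCC unit cell contains Z = 4 atoms.
Cell volume: a³ = (4.08 Å)³ = (4.080 × 10^-8 cm)³ = 6.792 × 10^-23 cm³.
ρ = Z·M/(N_A·a³) = 4 × 197.0 / (6.022 × 10²³ × 6.792 × 10^-23) = 19.27 g/cm³ = 19300 kg/m³.

19300 kg/m³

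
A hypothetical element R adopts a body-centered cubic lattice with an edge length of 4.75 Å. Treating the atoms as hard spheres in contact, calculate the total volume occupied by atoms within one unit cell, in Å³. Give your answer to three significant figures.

72.9 Å³

In a BCC lattice atoms touch along the body diagonal, so √3·a = 4r, so r = 0.4330a = 2.057 Å.
V_atoms = Z × (4/3)πr³ = 2 × (4/3)π × (2.057)³ = 72.9 Å³.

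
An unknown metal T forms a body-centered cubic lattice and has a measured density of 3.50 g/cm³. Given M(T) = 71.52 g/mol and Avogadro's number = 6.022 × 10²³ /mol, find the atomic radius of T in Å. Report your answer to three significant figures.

1.77 Å

For a BCC cell (Z = 2), a³ = Z·M/(N_A·ρ) = 2 × 71.52 / (6.022 × 10²³ × 3.500) = 6.787 × 10^-23 cm³, so a = 4.079 × 10^-8 cm = 4.079 Å.
Atoms touch along the body diagonal, so √3·a = 4r, so r = 0.4330 × a = 1.77 Å.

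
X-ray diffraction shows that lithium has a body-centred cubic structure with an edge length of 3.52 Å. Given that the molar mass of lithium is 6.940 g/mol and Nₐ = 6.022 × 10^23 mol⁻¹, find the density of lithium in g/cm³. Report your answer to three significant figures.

A BCC unit cell contains Z = 2 atoms.
Cell volume: a³ = (3.52 Å)³ = (3.520 × 10^-8 cm)³ = 4.361 × 10^-23 cm³.
ρ = Z·M/(N_A·a³) = 2 × 6.940 / (6.022 × 10²³ × 4.361 × 10^-23) = 0.5285 g/cm³.

0.528 g/cm³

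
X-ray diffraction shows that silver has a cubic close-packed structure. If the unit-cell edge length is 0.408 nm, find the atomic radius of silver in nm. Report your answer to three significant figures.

In an FCC lattice, atoms touch along the face diagonal, so √2·a = 4r.
r = √2·a/4 = 1.4142 × 0.408 / 4 = 0.144 nm.

0.144 nm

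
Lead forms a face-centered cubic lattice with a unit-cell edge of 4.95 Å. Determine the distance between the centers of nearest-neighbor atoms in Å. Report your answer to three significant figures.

3.50 Å

In an FCC structure, atoms touch along the face diagonal, so √2·a = 4r; the nearest-neighbor distance equals 2r = 0.7071·a.
d = 0.7071 × 4.95 = 3.50 Å.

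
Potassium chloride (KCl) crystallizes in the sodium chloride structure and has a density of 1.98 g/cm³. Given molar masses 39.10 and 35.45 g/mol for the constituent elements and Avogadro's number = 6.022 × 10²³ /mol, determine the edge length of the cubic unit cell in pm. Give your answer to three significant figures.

630 pm

M(KCl) = 74.55 g/mol; Z = 4 formula units per cell.
a³ = Z·M/(N_A·ρ) = 4 × 74.55 / (6.022 × 10²³ × 1.98) = 2.501 × 10^-22 cm³, so a = 6.300 × 10^-8 cm = 630 pm.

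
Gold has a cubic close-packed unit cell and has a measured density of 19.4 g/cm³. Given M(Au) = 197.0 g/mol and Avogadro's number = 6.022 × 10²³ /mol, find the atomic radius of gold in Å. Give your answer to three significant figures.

For an FCC cell (Z = 4), a³ = Z·M/(N_A·ρ) = 4 × 197.0 / (6.022 × 10²³ × 19.40) = 6.745 × 10^-23 cm³, so a = 4.071 × 10^-8 cm = 4.071 Å.
Atoms touch along the face diagonal, so √2·a = 4r, so r = 0.3536 × a = 1.44 Å.

1.44 Å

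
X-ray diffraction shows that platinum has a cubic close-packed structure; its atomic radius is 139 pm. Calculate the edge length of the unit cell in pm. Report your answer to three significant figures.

393 pm

In an FCC lattice, atoms touch along the face diagonal, so √2·a = 4r.
a = 4r/√2 = 4 × 139 / 1.4142 = 393 pm.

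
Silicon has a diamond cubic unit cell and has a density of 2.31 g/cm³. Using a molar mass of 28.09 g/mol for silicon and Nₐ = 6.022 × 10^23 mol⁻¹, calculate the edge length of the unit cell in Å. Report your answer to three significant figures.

5.45 Å

With Z = 8 atoms per diamond cubic cell, a³ = Z·M/(N_A·ρ) = 8 × 28.09 / (6.022 × 10²³ × 2.310 g/cm³) = 1.615 × 10^-22 cm³.
a = (1.615 × 10^-22)^(1/3) = 5.446 × 10^-8 cm = 5.45 Å.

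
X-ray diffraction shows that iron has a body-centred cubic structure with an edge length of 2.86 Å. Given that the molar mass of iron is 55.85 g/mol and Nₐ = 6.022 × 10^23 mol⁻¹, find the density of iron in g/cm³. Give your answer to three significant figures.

A BCC unit cell contains Z = 2 atoms.
Cell volume: a³ = (2.86 Å)³ = (2.860 × 10^-8 cm)³ = 2.339 × 10^-23 cm³.
ρ = Z·M/(N_A·a³) = 2 × 55.85 / (6.022 × 10²³ × 2.339 × 10^-23) = 7.929 g/cm³.

7.93 g/cm³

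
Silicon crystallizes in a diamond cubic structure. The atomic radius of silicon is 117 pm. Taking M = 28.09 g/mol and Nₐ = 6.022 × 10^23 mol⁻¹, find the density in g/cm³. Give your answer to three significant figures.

2.36 g/cm³

In a diamond cubic lattice, nearest neighbors lie along the body diagonal with √3·a = 8r, giving a = 540.4 pm = 5.404 × 10^-8 cm.
With Z = 8, ρ = Z·M/(N_A·a³) = 8 × 28.09 / (6.022 × 10²³ × 1.578 × 10^-22) = 2.365 g/cm³.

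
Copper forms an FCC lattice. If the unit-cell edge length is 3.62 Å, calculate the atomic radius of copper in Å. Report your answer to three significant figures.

In an FCC lattice, atoms touch along the face diagonal, so √2·a = 4r.
r = √2·a/4 = 1.4142 × 3.62 / 4 = 1.28 Å.

1.28 Å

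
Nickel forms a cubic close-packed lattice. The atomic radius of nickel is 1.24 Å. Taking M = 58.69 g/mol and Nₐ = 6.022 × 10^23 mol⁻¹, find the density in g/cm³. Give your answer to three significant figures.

9.04 g/cm³

In an FCC lattice, atoms touch along the face diagonal, so √2·a = 4r, giving a = 3.507 Å = 3.507 × 10^-8 cm.
With Z = 4, ρ = Z·M/(N_A·a³) = 4 × 58.69 / (6.022 × 10²³ × 4.314 × 10^-23) = 9.036 g/cm³.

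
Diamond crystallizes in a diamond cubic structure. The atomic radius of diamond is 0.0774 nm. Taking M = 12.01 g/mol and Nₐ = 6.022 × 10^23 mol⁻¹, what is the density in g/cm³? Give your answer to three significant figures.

In a diamond cubic lattice, nearest neighbors lie along the body diagonal with √3·a = 8r, giving a = 0.3575 nm = 3.575 × 10^-8 cm.
With Z = 8, ρ = Z·M/(N_A·a³) = 8 × 12.01 / (6.022 × 10²³ × 4.569 × 10^-23) = 3.492 g/cm³.

3.49 g/cm³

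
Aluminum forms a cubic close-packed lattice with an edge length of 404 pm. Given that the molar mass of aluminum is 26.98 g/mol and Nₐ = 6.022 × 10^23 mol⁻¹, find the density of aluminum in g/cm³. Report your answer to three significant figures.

2.72 g/cm³

An FCC unit cell contains Z = 4 atoms.
Cell volume: a³ = (404 pm)³ = (4.040 × 10^-8 cm)³ = 6.594 × 10^-23 cm³.
ρ = Z·M/(N_A·a³) = 4 × 26.98 / (6.022 × 10²³ × 6.594 × 10^-23) = 2.718 g/cm³.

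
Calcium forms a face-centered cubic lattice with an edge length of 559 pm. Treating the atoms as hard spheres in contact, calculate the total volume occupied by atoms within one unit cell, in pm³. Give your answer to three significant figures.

In an FCC lattice atoms touch along the face diagonal, so √2·a = 4r, so r = 0.3536a = 197.6 pm.
V_atoms = Z × (4/3)πr³ = 4 × (4/3)π × (197.6)³ = 1.29 × 10^8 pm³.

1.29 × 10^8 pm³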